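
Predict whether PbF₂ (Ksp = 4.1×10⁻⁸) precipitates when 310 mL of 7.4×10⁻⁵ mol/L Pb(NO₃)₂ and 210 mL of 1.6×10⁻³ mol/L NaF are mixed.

No

After mixing, V = 310 mL + 210 mL = 520 mL.
[Pb²⁺] = (7.4×10⁻⁵)(310)/520 = 4.4×10⁻⁵ mol/L
[F⁻] = (1.6×10⁻³)(210)/520 = 6.5×10⁻⁴ mol/L
Q = [Pb²⁺][F⁻]^2 = 1.8×10⁻¹¹
Q < Ksp (1.8×10⁻¹¹ vs 4.1×10⁻⁸); the solution remains unsaturated and no precipitate forms.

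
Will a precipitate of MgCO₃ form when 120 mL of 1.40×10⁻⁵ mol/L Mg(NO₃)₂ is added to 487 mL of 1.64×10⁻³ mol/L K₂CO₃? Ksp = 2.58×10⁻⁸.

No

Total volume after mixing = 120 + 487 = 607 mL.
[Mg²⁺] = (1.40×10⁻⁵)(120)/607 = 2.77×10⁻⁶ mol/L
[CO₃²⁻] = (1.64×10⁻³)(487)/607 = 1.32×10⁻³ mol/L
Q = [Mg²⁺][CO₃²⁻] = 3.64×10⁻⁹
Since Q (3.64×10⁻⁹) is less than Ksp (2.58×10⁻⁸), no MgCO₃ precipitates.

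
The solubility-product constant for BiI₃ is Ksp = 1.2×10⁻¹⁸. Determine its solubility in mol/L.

BiI₃(s) ⇌ Bi³⁺(aq) + 3 I⁻(aq)
If s mol/L of BiI₃ dissolves, [Bi³⁺] = s and [I⁻] = 3s.
Ksp = [Bi³⁺][I⁻]^3 = s · (3s)^3 = 27s^4
27s^4 = 1.2×10⁻¹⁸  ⇒  s^4 = 4.4×10⁻²⁰
s = 1.5×10⁻⁵ mol/L

1.5×10⁻⁵ M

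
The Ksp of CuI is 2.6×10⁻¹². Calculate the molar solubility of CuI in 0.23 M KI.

CuI(s) ⇌ Cu⁺(aq) + I⁻(aq)
I⁻ is already present at 0.23 M. If s mol/L of CuI dissolves, [Cu⁺] = s while [I⁻] ≈ 0.23 M.
Ksp = [Cu⁺][I⁻] = s(0.23)
s = 2.6×10⁻¹² / (0.23) = 1.1×10⁻¹¹
s = 1.1×10⁻¹¹ M

1.1×10⁻¹¹ M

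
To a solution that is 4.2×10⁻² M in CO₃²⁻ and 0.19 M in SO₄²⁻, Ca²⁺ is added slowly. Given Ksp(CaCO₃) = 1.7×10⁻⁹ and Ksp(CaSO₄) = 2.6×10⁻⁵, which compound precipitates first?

CaCO₃

Each salt precipitates once Q = Ksp for that salt.
For CaCO₃: [Ca²⁺] = (Ksp/[CO₃²⁻]) = 4.0×10⁻⁸ M
For CaSO₄: [Ca²⁺] = (Ksp/[SO₄²⁻]) = 1.4×10⁻⁴ M
CaCO₃ requires the lower [Ca²⁺], so it precipitates first.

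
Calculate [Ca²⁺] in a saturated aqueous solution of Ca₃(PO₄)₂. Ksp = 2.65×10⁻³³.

3.59×10⁻⁷ M

Ca₃(PO₄)₂(s) ⇌ 3 Ca²⁺(aq) + 2 PO₄³⁻(aq)
With molar solubility s: [Ca²⁺] = 3s, [PO₄³⁻] = 2s.
Ksp = [Ca²⁺]^3[PO₄³⁻]^2 = (3s)^3 · (2s)^2 = 108s^5 = 2.65×10⁻³³
s = 1.20×10⁻⁷ mol L⁻¹
[Ca²⁺] = 3s = 3.59×10⁻⁷ mol L⁻¹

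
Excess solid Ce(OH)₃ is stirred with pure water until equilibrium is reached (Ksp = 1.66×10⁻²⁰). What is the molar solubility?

Ce(OH)₃(s) ⇌ Ce³⁺(aq) + 3 OH⁻(aq)
For each mole of Ce(OH)₃ that dissolves per liter, [Ce³⁺] = s and [OH⁻] = 3s; let s denote this solubility.
Ksp = [Ce³⁺][OH⁻]^3 = s · (3s)^3 = 27s^4
27s^4 = 1.66×10⁻²⁰  ⇒  s^4 = 6.15×10⁻²²
s = 4.98×10⁻⁶ M

4.98×10⁻⁶ M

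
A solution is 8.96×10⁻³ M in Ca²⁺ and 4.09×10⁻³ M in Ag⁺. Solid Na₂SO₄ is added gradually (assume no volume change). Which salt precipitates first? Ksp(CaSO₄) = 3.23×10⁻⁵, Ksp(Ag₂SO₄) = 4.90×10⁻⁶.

The threshold for precipitation is Q = Ksp.
For CaSO₄: [SO₄²⁻] = (Ksp/[Ca²⁺]) = 3.60×10⁻³ M
For Ag₂SO₄: [SO₄²⁻] = (Ksp/[Ag⁺]^2) = 0.293 M
CaSO₄ requires the lower [SO₄²⁻], so it precipitates first.

CaSO₄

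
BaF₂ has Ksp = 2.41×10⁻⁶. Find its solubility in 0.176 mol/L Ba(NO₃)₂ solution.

BaF₂(s) ⇌ Ba²⁺(aq) + 2 F⁻(aq)
With Ba²⁺ already at 0.176 mol/L and s small, take [Ba²⁺] ≈ 0.176 mol/L and [F⁻] = 2s.
Ksp = [Ba²⁺][F⁻]^2 = (0.176)(2s)^2
(2s)^2 = 2.41×10⁻⁶ / (0.176) = 1.37×10⁻⁵
s = 1.85×10⁻³ mol/L

1.85×10⁻³ M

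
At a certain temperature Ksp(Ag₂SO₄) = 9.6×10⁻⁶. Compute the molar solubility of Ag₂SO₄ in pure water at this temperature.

Ag₂SO₄(s) ⇌ 2 Ag⁺(aq) + SO₄²⁻(aq)
Call the molar solubility s, so that [Ag⁺] = 2s and [SO₄²⁻] = s.
Ksp = [Ag⁺]^2[SO₄²⁻] = (2s)^2 · s = 4s^3
4s^3 = 9.6×10⁻⁶  ⇒  s^3 = 2.4×10⁻⁶
s = (2.4×10⁻⁶)^(1/3) = 1.3×10⁻² mol/L

1.3×10⁻² M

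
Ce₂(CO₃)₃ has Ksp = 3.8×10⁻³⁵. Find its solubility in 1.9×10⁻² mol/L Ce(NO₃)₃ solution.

1.6×10⁻¹¹ M

Ce₂(CO₃)₃(s) ⇌ 2 Ce³⁺(aq) + 3 CO₃²⁻(aq)
The solution already contains Ce³⁺ at 1.9×10⁻² mol/L. Let s be the molar solubility of Ce₂(CO₃)₃.
[Ce³⁺] ≈ 1.9×10⁻² mol/L (common ion dominates); [CO₃²⁻] = 3s.
Ksp = [Ce³⁺]^2[CO₃²⁻]^3 = (1.9×10⁻²)^2(3s)^3
(3s)^3 = 3.8×10⁻³⁵ / (1.9×10⁻²)^2 = 1.1×10⁻³¹
s = 1.6×10⁻¹¹ mol/L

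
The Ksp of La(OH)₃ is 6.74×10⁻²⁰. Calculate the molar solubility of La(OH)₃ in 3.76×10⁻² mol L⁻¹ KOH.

1.27×10⁻¹⁵ M

La(OH)₃(s) ⇌ La³⁺(aq) + 3 OH⁻(aq)
The solution already contains OH⁻ at 3.76×10⁻² mol L⁻¹. Let s be the molar solubility of La(OH)₃.
[OH⁻] ≈ 3.76×10⁻² mol L⁻¹ (common ion dominates); [La³⁺] = s.
Ksp = [La³⁺][OH⁻]^3 = s(3.76×10⁻²)^3
s = 6.74×10⁻²⁰ / (3.76×10⁻²)^3 = 1.27×10⁻¹⁵
s = 1.27×10⁻¹⁵ mol L⁻¹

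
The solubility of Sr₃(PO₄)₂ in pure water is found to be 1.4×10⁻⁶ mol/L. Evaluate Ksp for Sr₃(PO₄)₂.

Ksp = 5.8×10⁻²⁸

Sr₃(PO₄)₂(s) ⇌ 3 Sr²⁺(aq) + 2 PO₄³⁻(aq)
If s mol/L of Sr₃(PO₄)₂ dissolves, [Sr²⁺] = 3s and [PO₄³⁻] = 2s.
Ksp = [Sr²⁺]^3[PO₄³⁻]^2 = (3s)^3 · (2s)^2 = 108s^5
Ksp = 108 × (1.4×10⁻⁶)^5 = 5.8×10⁻²⁸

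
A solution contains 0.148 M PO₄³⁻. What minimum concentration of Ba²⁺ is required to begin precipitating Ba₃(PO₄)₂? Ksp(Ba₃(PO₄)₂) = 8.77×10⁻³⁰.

Precipitation of each salt begins when its ion product equals Ksp.
Ba₃(PO₄)₂(s) ⇌ 3 Ba²⁺(aq) + 2 PO₄³⁻(aq)
Ksp = [Ba²⁺]^3[PO₄³⁻]^2 = [Ba²⁺]^3(0.148)^2
[Ba²⁺]^3 = 8.77×10⁻³⁰ / (0.148)^2 = 4.00×10⁻²⁸
[Ba²⁺] = 7.37×10⁻¹⁰ M

7.37×10⁻¹⁰ M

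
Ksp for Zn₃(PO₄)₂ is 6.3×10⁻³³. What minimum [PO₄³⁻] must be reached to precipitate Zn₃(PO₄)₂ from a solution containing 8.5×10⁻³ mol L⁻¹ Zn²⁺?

Precipitation begins when Q = Ksp.
Zn₃(PO₄)₂(s) ⇌ 3 Zn²⁺(aq) + 2 PO₄³⁻(aq)
Ksp = [Zn²⁺]^3[PO₄³⁻]^2 = [PO₄³⁻]^2(8.5×10⁻³)^3
[PO₄³⁻]^2 = 6.3×10⁻³³ / (8.5×10⁻³)^3 = 1.0×10⁻²⁶
[PO₄³⁻] = 1.0×10⁻¹³ mol L⁻¹

1.0×10⁻¹³ M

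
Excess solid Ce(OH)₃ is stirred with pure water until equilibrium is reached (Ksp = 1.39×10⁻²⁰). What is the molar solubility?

Ce(OH)₃(s) ⇌ Ce³⁺(aq) + 3 OH⁻(aq)
If s mol/L of Ce(OH)₃ dissolves, [Ce³⁺] = s and [OH⁻] = 3s.
Ksp = [Ce³⁺][OH⁻]^3 = s · (3s)^3 = 27s^4
27s^4 = 1.39×10⁻²⁰  ⇒  s^4 = 5.15×10⁻²²
s = 4.76×10⁻⁶ mol L⁻¹

4.76×10⁻⁶ M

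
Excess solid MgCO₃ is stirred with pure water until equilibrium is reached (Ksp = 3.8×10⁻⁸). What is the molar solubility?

1.9×10⁻⁴ M

MgCO₃(s) ⇌ Mg²⁺(aq) + CO₃²⁻(aq)
Let s be the molar solubility. Then [Mg²⁺] = s and [CO₃²⁻] = s.
Ksp = [Mg²⁺][CO₃²⁻] = s · s = s^2
s^2 = 3.8×10⁻⁸
s = 1.9×10⁻⁴ mol L⁻¹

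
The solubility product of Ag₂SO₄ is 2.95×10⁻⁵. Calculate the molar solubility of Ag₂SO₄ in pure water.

1.95×10⁻² M

Ag₂SO₄(s) ⇌ 2 Ag⁺(aq) + SO₄²⁻(aq)
Let s be the molar solubility. Then [Ag⁺] = 2s and [SO₄²⁻] = s.
Ksp = [Ag⁺]^2[SO₄²⁻] = (2s)^2 · s = 4s^3
4s^3 = 2.95×10⁻⁵  ⇒  s^3 = 7.38×10⁻⁶
s = 1.95×10⁻² mol L⁻¹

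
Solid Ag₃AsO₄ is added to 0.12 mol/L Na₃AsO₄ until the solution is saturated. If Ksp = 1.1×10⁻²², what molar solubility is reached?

Ag₃AsO₄(s) ⇌ 3 Ag⁺(aq) + AsO₄³⁻(aq)
Let s be the solubility of Ag₃AsO₄ here. The common ion gives [AsO₄³⁻] ≈ 0.12 mol/L, and [Ag⁺] = 3s.
Ksp = [Ag⁺]^3[AsO₄³⁻] = (3s)^3(0.12)
(3s)^3 = 1.1×10⁻²² / (0.12) = 9.2×10⁻²²
s = 3.2×10⁻⁸ mol/L

3.2×10⁻⁸ M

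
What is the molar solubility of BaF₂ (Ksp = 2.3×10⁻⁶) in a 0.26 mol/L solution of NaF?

3.4×10⁻⁵ M

BaF₂(s) ⇌ Ba²⁺(aq) + 2 F⁻(aq)
Let s be the solubility of BaF₂ here. The common ion gives [F⁻] ≈ 0.26 mol/L, and [Ba²⁺] = s.
Ksp = [Ba²⁺][F⁻]^2 = s(0.26)^2
s = 2.3×10⁻⁶ / (0.26)^2 = 3.4×10⁻⁵
s = 3.4×10⁻⁵ mol/L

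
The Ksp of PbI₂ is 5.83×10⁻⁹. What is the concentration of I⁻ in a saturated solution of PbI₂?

2.27×10⁻³ M

PbI₂(s) ⇌ Pb²⁺(aq) + 2 I⁻(aq)
For each mole of PbI₂ that dissolves per liter, [Pb²⁺] = s and [I⁻] = 2s; let s denote this solubility.
Ksp = [Pb²⁺][I⁻]^2 = s · (2s)^2 = 4s^3 = 5.83×10⁻⁹
s = 1.13×10⁻³ M
[I⁻] = 2s = 2.27×10⁻³ M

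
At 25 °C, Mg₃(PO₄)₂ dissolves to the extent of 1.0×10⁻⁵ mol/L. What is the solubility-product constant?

Ksp = 1.1×10⁻²³

Mg₃(PO₄)₂(s) ⇌ 3 Mg²⁺(aq) + 2 PO₄³⁻(aq)
Let s be the molar solubility. Then [Mg²⁺] = 3s and [PO₄³⁻] = 2s.
Ksp = [Mg²⁺]^3[PO₄³⁻]^2 = (3s)^3 · (2s)^2 = 108s^5
Ksp = 108 × (1.0×10⁻⁵)^5 = 1.1×10⁻²³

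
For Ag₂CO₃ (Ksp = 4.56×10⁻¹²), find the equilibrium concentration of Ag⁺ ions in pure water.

2.09×10⁻⁴ M

Ag₂CO₃(s) ⇌ 2 Ag⁺(aq) + CO₃²⁻(aq)
Let s be the molar solubility. Then [Ag⁺] = 2s and [CO₃²⁻] = s.
Ksp = [Ag⁺]^2[CO₃²⁻] = (2s)^2 · s = 4s^3 = 4.56×10⁻¹²
s = 1.04×10⁻⁴ M
[Ag⁺] = 2s = 2.09×10⁻⁴ M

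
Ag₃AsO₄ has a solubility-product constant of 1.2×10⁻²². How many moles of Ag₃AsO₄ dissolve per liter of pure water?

1.5×10⁻⁶ M

Ag₃AsO₄(s) ⇌ 3 Ag⁺(aq) + AsO₄³⁻(aq)
Call the molar solubility s, so that [Ag⁺] = 3s and [AsO₄³⁻] = s.
Ksp = [Ag⁺]^3[AsO₄³⁻] = (3s)^3 · s = 27s^4
27s^4 = 1.2×10⁻²²  ⇒  s^4 = 4.4×10⁻²⁴
s = 1.5×10⁻⁶ mol L⁻¹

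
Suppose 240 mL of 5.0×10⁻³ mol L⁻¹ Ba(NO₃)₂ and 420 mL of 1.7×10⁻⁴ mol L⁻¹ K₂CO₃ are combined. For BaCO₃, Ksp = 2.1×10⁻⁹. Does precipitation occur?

Yes

After mixing, V = 240 mL + 420 mL = 660 mL.
[Ba²⁺] = (5.0×10⁻³)(240)/660 = 1.8×10⁻³ mol L⁻¹
[CO₃²⁻] = (1.7×10⁻⁴)(420)/660 = 1.1×10⁻⁴ mol L⁻¹
Q = [Ba²⁺][CO₃²⁻] = 2.0×10⁻⁷
Because Q > Ksp (2.0×10⁻⁷ vs 2.1×10⁻⁹), a precipitate of BaCO₃ forms.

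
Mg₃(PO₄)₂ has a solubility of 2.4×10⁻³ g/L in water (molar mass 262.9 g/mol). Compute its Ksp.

Molar solubility s = (2.4×10⁻³ g/L) / (262.9 g/mol) = 9.129×10⁻⁶ mol/L
Mg₃(PO₄)₂(s) ⇌ 3 Mg²⁺(aq) + 2 PO₄³⁻(aq)
Call the molar solubility s, so that [Mg²⁺] = 3s and [PO₄³⁻] = 2s.
Ksp = [Mg²⁺]^3[PO₄³⁻]^2 = (3s)^3 · (2s)^2 = 108s^5
Ksp = 108 × (9.129×10⁻⁶)^5 = 6.8×10⁻²⁴

Ksp = 6.8×10⁻²⁴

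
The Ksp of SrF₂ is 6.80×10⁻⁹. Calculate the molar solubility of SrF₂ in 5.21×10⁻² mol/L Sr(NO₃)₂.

1.81×10⁻⁴ M

SrF₂(s) ⇌ Sr²⁺(aq) + 2 F⁻(aq)
The solution already contains Sr²⁺ at 5.21×10⁻² mol/L. Let s be the molar solubility of SrF₂.
[Sr²⁺] ≈ 5.21×10⁻² mol/L (common ion dominates); [F⁻] = 2s.
Ksp = [Sr²⁺][F⁻]^2 = (5.21×10⁻²)(2s)^2
(2s)^2 = 6.80×10⁻⁹ / (5.21×10⁻²) = 1.31×10⁻⁷
s = 1.81×10⁻⁴ mol/L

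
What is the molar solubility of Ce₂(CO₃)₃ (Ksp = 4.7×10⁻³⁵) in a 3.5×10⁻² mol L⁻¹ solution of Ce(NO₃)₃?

1.1×10⁻¹¹ M

Ce₂(CO₃)₃(s) ⇌ 2 Ce³⁺(aq) + 3 CO₃²⁻(aq)
With Ce³⁺ already at 3.5×10⁻² mol L⁻¹ and s small, take [Ce³⁺] ≈ 3.5×10⁻² mol L⁻¹ and [CO₃²⁻] = 3s.
Ksp = [Ce³⁺]^2[CO₃²⁻]^3 = (3.5×10⁻²)^2(3s)^3
(3s)^3 = 4.7×10⁻³⁵ / (3.5×10⁻²)^2 = 3.8×10⁻³²
s = 1.1×10⁻¹¹ mol L⁻¹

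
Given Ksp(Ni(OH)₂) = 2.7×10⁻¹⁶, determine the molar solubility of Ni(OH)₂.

4.1×10⁻⁶ M

Ni(OH)₂(s) ⇌ Ni²⁺(aq) + 2 OH⁻(aq)
If s mol/L of Ni(OH)₂ dissolves, [Ni²⁺] = s and [OH⁻] = 2s.
Ksp = [Ni²⁺][OH⁻]^2 = s · (2s)^2 = 4s^3
4s^3 = 2.7×10⁻¹⁶  ⇒  s^3 = 6.8×10⁻¹⁷
s = (6.8×10⁻¹⁷)^(1/3) = 4.1×10⁻⁶ mol/L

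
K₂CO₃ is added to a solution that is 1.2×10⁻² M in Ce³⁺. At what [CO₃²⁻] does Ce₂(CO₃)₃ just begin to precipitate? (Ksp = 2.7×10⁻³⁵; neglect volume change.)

Each salt precipitates once Q = Ksp for that salt.
Ce₂(CO₃)₃(s) ⇌ 2 Ce³⁺(aq) + 3 CO₃²⁻(aq)
Ksp = [Ce³⁺]^2[CO₃²⁻]^3 = [CO₃²⁻]^3(1.2×10⁻²)^2
[CO₃²⁻]^3 = 2.7×10⁻³⁵ / (1.2×10⁻²)^2 = 1.9×10⁻³¹
[CO₃²⁻] = 5.7×10⁻¹¹ M

5.7×10⁻¹¹ M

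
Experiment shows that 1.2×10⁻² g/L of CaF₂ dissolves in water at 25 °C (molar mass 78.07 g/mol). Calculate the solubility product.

Ksp = 1.5×10⁻¹¹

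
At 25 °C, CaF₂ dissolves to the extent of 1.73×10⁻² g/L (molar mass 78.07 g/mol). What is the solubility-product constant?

Ksp = 4.35×10⁻¹¹

s = (1.73×10⁻² g L⁻¹)/(78.07 g mol⁻¹) = 2.2160×10⁻⁴ M
CaF₂(s) ⇌ Ca²⁺(aq) + 2 F⁻(aq)
With molar solubility s: [Ca²⁺] = s, [F⁻] = 2s.
Ksp = [Ca²⁺][F⁻]^2 = s · (2s)^2 = 4s^3
Ksp = 4 × (2.2160×10⁻⁴)^3 = 4.35×10⁻¹¹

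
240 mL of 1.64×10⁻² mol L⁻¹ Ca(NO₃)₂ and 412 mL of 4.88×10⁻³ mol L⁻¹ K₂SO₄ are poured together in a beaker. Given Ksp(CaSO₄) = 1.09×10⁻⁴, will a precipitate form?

No

After mixing, V = 240 mL + 412 mL = 652 mL.
[Ca²⁺] = (1.64×10⁻²)(240)/652 = 6.04×10⁻³ mol L⁻¹
[SO₄²⁻] = (4.88×10⁻³)(412)/652 = 3.08×10⁻³ mol L⁻¹
Q = [Ca²⁺][SO₄²⁻] = 1.86×10⁻⁵
Since Q (1.86×10⁻⁵) is less than Ksp (1.09×10⁻⁴), no CaSO₄ precipitates.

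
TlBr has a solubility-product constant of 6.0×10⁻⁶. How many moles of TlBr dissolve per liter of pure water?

2.4×10⁻³ M

TlBr(s) ⇌ Tl⁺(aq) + Br⁻(aq)
Call the molar solubility s, so that [Tl⁺] = s and [Br⁻] = s.
Ksp = [Tl⁺][Br⁻] = s · s = s^2
s^2 = 6.0×10⁻⁶
s = (6.0×10⁻⁶)^(1/2) = 2.4×10⁻³ M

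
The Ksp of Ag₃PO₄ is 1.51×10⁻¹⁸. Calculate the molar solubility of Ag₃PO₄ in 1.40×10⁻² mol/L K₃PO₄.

1.59×10⁻⁶ M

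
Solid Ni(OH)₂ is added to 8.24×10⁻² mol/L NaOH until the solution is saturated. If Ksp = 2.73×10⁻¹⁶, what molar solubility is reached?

Ni(OH)₂(s) ⇌ Ni²⁺(aq) + 2 OH⁻(aq)
OH⁻ is already present at 8.24×10⁻² mol/L. If s mol/L of Ni(OH)₂ dissolves, [Ni²⁺] = s while [OH⁻] ≈ 8.24×10⁻² mol/L.
Ksp = [Ni²⁺][OH⁻]^2 = s(8.24×10⁻²)^2
s = 2.73×10⁻¹⁶ / (8.24×10⁻²)^2 = 4.02×10⁻¹⁴
s = 4.02×10⁻¹⁴ mol/L

4.02×10⁻¹⁴ M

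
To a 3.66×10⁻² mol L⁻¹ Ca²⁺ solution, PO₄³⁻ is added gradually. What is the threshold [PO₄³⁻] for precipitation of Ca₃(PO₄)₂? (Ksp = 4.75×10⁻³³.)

Precipitation of each salt begins when its ion product equals Ksp.
Ca₃(PO₄)₂(s) ⇌ 3 Ca²⁺(aq) + 2 PO₄³⁻(aq)
Ksp = [Ca²⁺]^3[PO₄³⁻]^2 = [PO₄³⁻]^2(3.66×10⁻²)^3
[PO₄³⁻]^2 = 4.75×10⁻³³ / (3.66×10⁻²)^3 = 9.69×10⁻²⁹
[PO₄³⁻] = 9.84×10⁻¹⁵ mol L⁻¹

9.84×10⁻¹⁵ M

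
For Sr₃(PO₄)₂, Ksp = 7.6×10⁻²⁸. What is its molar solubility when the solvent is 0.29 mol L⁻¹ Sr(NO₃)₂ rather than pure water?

Sr₃(PO₄)₂(s) ⇌ 3 Sr²⁺(aq) + 2 PO₄³⁻(aq)
Let s be the solubility of Sr₃(PO₄)₂ here. The common ion gives [Sr²⁺] ≈ 0.29 mol L⁻¹, and [PO₄³⁻] = 2s.
Ksp = [Sr²⁺]^3[PO₄³⁻]^2 = (0.29)^3(2s)^2
(2s)^2 = 7.6×10⁻²⁸ / (0.29)^3 = 3.1×10⁻²⁶
s = 8.8×10⁻¹⁴ mol L⁻¹

8.8×10⁻¹⁴ M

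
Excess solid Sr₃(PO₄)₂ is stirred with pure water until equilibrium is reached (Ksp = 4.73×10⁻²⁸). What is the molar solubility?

1.34×10⁻⁶ M

Sr₃(PO₄)₂(s) ⇌ 3 Sr²⁺(aq) + 2 PO₄³⁻(aq)
If s mol/L of Sr₃(PO₄)₂ dissolves, [Sr²⁺] = 3s and [PO₄³⁻] = 2s.
Ksp = [Sr²⁺]^3[PO₄³⁻]^2 = (3s)^3 · (2s)^2 = 108s^5
108s^5 = 4.73×10⁻²⁸  ⇒  s^5 = 4.38×10⁻³⁰
s = (4.38×10⁻³⁰)^(1/5) = 1.34×10⁻⁶ mol L⁻¹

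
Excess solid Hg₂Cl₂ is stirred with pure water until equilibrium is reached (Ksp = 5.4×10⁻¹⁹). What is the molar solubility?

5.1×10⁻⁷ M

Hg₂Cl₂(s) ⇌ Hg₂²⁺(aq) + 2 Cl⁻(aq)
Let s be the molar solubility. Then [Hg₂²⁺] = s and [Cl⁻] = 2s.
Ksp = [Hg₂²⁺][Cl⁻]^2 = s · (2s)^2 = 4s^3
4s^3 = 5.4×10⁻¹⁹  ⇒  s^3 = 1.4×10⁻¹⁹
Taking the 3rd root, s = 5.1×10⁻⁷ mol L⁻¹.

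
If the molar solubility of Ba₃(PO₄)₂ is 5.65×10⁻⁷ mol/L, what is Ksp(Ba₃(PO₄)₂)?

Ksp = 6.22×10⁻³⁰

Ba₃(PO₄)₂(s) ⇌ 3 Ba²⁺(aq) + 2 PO₄³⁻(aq)
If s mol/L of Ba₃(PO₄)₂ dissolves, [Ba²⁺] = 3s and [PO₄³⁻] = 2s.
Ksp = [Ba²⁺]^3[PO₄³⁻]^2 = (3s)^3 · (2s)^2 = 108s^5
Ksp = 108 × (5.65×10⁻⁷)^5 = 6.22×10⁻³⁰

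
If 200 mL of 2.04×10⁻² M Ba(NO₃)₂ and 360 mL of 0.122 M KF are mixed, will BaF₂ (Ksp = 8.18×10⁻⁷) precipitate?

Yes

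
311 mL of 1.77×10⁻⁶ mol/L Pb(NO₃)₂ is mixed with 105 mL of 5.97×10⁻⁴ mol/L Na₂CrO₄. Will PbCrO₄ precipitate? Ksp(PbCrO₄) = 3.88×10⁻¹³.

The combined volume is 416 mL.
[Pb²⁺] = (1.77×10⁻⁶)(311)/416 = 1.32×10⁻⁶ mol/L
[CrO₄²⁻] = (5.97×10⁻⁴)(105)/416 = 1.51×10⁻⁴ mol/L
Q = [Pb²⁺][CrO₄²⁻] = 1.99×10⁻¹⁰
Because Q > Ksp (1.99×10⁻¹⁰ vs 3.88×10⁻¹³), a precipitate of PbCrO₄ forms.

Yes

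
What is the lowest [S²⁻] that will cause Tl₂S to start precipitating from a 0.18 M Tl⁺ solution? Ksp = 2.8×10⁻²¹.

Precipitation begins when Q = Ksp.
Tl₂S(s) ⇌ 2 Tl⁺(aq) + S²⁻(aq)
Ksp = [Tl⁺]^2[S²⁻] = [S²⁻](0.18)^2
[S²⁻] = 2.8×10⁻²¹ / (0.18)^2 = 8.6×10⁻²⁰
[S²⁻] = 8.6×10⁻²⁰ M

8.6×10⁻²⁰ M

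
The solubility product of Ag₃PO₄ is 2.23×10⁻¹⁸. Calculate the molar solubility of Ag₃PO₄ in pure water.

Ag₃PO₄(s) ⇌ 3 Ag⁺(aq) + PO₄³⁻(aq)
For each mole of Ag₃PO₄ that dissolves per liter, [Ag⁺] = 3s and [PO₄³⁻] = s; let s denote this solubility.
Ksp = [Ag⁺]^3[PO₄³⁻] = (3s)^3 · s = 27s^4
27s^4 = 2.23×10⁻¹⁸  ⇒  s^4 = 8.26×10⁻²⁰
s = 1.70×10⁻⁵ M

1.70×10⁻⁵ M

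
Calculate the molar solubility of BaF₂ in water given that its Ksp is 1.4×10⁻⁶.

BaF₂(s) ⇌ Ba²⁺(aq) + 2 F⁻(aq)
With molar solubility s: [Ba²⁺] = s, [F⁻] = 2s.
Ksp = [Ba²⁺][F⁻]^2 = s · (2s)^2 = 4s^3
4s^3 = 1.4×10⁻⁶  ⇒  s^3 = 3.5×10⁻⁷
Taking the 3rd root, s = 7.0×10⁻³ mol L⁻¹.

7.0×10⁻³ M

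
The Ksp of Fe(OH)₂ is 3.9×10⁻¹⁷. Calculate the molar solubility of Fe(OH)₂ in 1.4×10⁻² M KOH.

2.0×10⁻¹³ M

Fe(OH)₂(s) ⇌ Fe²⁺(aq) + 2 OH⁻(aq)
Let s be the solubility of Fe(OH)₂ here. The common ion gives [OH⁻] ≈ 1.4×10⁻² M, and [Fe²⁺] = s.
Ksp = [Fe²⁺][OH⁻]^2 = s(1.4×10⁻²)^2
s = 3.9×10⁻¹⁷ / (1.4×10⁻²)^2 = 2.0×10⁻¹³
s = 2.0×10⁻¹³ M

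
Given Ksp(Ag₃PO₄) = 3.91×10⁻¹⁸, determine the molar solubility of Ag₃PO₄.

1.95×10⁻⁵ M

Ag₃PO₄(s) ⇌ 3 Ag⁺(aq) + PO₄³⁻(aq)
Let s be the molar solubility. Then [Ag⁺] = 3s and [PO₄³⁻] = s.
Ksp = [Ag⁺]^3[PO₄³⁻] = (3s)^3 · s = 27s^4
27s^4 = 3.91×10⁻¹⁸  ⇒  s^4 = 1.45×10⁻¹⁹
Taking the 4th root, s = 1.95×10⁻⁵ mol/L.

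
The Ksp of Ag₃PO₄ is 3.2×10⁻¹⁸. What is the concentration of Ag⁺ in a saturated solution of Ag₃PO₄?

Ag₃PO₄(s) ⇌ 3 Ag⁺(aq) + PO₄³⁻(aq)
If s mol/L of Ag₃PO₄ dissolves, [Ag⁺] = 3s and [PO₄³⁻] = s.
Ksp = [Ag⁺]^3[PO₄³⁻] = (3s)^3 · s = 27s^4 = 3.2×10⁻¹⁸
s = 1.9×10⁻⁵ M
[Ag⁺] = 3s = 5.6×10⁻⁵ M

5.6×10⁻⁵ M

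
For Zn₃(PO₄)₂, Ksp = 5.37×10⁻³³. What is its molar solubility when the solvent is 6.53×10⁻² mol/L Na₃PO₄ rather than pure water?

3.60×10⁻¹¹ M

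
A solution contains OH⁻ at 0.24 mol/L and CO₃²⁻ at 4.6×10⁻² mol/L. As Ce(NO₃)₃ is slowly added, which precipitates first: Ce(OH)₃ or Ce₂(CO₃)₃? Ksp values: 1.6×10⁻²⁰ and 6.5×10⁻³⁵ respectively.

Ce(OH)₃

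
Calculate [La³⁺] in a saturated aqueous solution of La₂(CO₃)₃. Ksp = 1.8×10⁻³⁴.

1.4×10⁻⁷ M

La₂(CO₃)₃(s) ⇌ 2 La³⁺(aq) + 3 CO₃²⁻(aq)
For each mole of La₂(CO₃)₃ that dissolves per liter, [La³⁺] = 2s and [CO₃²⁻] = 3s; let s denote this solubility.
Ksp = [La³⁺]^2[CO₃²⁻]^3 = (2s)^2 · (3s)^3 = 108s^5 = 1.8×10⁻³⁴
s = 7.0×10⁻⁸ mol/L
[La³⁺] = 2s = 1.4×10⁻⁷ mol/L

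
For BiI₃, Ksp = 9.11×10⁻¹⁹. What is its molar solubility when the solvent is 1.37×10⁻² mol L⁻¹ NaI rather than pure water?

3.54×10⁻¹³ M

BiI₃(s) ⇌ Bi³⁺(aq) + 3 I⁻(aq)
I⁻ is already present at 1.37×10⁻² mol L⁻¹. If s mol/L of BiI₃ dissolves, [Bi³⁺] = s while [I⁻] ≈ 1.37×10⁻² mol L⁻¹.
Ksp = [Bi³⁺][I⁻]^3 = s(1.37×10⁻²)^3
s = 9.11×10⁻¹⁹ / (1.37×10⁻²)^3 = 3.54×10⁻¹³
s = 3.54×10⁻¹³ mol L⁻¹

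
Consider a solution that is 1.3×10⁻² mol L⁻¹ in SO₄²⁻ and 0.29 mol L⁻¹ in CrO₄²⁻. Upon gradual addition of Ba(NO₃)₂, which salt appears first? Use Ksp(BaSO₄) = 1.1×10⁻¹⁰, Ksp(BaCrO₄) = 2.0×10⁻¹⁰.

BaCrO₄

Precipitation begins when Q = Ksp.
For BaSO₄: [Ba²⁺] = (Ksp/[SO₄²⁻]) = 8.5×10⁻⁹ mol L⁻¹
For BaCrO₄: [Ba²⁺] = (Ksp/[CrO₄²⁻]) = 6.9×10⁻¹⁰ mol L⁻¹
Since BaCrO₄ needs less Ba²⁺ to reach saturation, it precipitates first.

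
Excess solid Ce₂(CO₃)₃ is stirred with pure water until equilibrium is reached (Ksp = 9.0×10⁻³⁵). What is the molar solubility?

6.1×10⁻⁸ M

Ce₂(CO₃)₃(s) ⇌ 2 Ce³⁺(aq) + 3 CO₃²⁻(aq)
Let s be the molar solubility. Then [Ce³⁺] = 2s and [CO₃²⁻] = 3s.
Ksp = [Ce³⁺]^2[CO₃²⁻]^3 = (2s)^2 · (3s)^3 = 108s^5
108s^5 = 9.0×10⁻³⁵  ⇒  s^5 = 8.3×10⁻³⁷
Taking the 5th root, s = 6.1×10⁻⁸ M.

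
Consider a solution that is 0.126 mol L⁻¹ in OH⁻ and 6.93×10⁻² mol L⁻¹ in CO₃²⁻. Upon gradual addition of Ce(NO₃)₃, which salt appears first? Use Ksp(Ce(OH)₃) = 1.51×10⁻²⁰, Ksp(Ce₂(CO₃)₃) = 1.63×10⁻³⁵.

Ce(OH)₃

Each salt precipitates once Q = Ksp for that salt.
For Ce(OH)₃: [Ce³⁺] = (Ksp/[OH⁻]^3) = 7.55×10⁻¹⁸ mol L⁻¹
For Ce₂(CO₃)₃: [Ce³⁺] = (Ksp/[CO₃²⁻]^3)^(1/2) = 2.21×10⁻¹⁶ mol L⁻¹
Ce(OH)₃ requires the lower [Ce³⁺], so it precipitates first.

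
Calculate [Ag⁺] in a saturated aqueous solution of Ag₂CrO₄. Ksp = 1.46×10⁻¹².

Ag₂CrO₄(s) ⇌ 2 Ag⁺(aq) + CrO₄²⁻(aq)
With molar solubility s: [Ag⁺] = 2s, [CrO₄²⁻] = s.
Ksp = [Ag⁺]^2[CrO₄²⁻] = (2s)^2 · s = 4s^3 = 1.46×10⁻¹²
s = 7.15×10⁻⁵ M
[Ag⁺] = 2s = 1.43×10⁻⁴ M

1.43×10⁻⁴ M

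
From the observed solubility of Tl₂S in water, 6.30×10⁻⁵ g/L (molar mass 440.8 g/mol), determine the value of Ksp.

Ksp = 1.17×10⁻²⁰

Molar solubility s = (6.30×10⁻⁵ g/L) / (440.8 g/mol) = 1.4292×10⁻⁷ mol/L
Tl₂S(s) ⇌ 2 Tl⁺(aq) + S²⁻(aq)
If s mol/L of Tl₂S dissolves, [Tl⁺] = 2s and [S²⁻] = s.
Ksp = [Tl⁺]^2[S²⁻] = (2s)^2 · s = 4s^3
Ksp = 4 × (1.4292×10⁻⁷)^3 = 1.17×10⁻²⁰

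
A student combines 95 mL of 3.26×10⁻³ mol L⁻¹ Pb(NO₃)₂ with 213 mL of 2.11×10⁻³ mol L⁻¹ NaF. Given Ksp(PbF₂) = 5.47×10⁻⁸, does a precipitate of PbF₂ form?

No

After mixing, V = 95 mL + 213 mL = 308 mL.
[Pb²⁺] = (3.26×10⁻³)(95)/308 = 1.01×10⁻³ mol L⁻¹
[F⁻] = (2.11×10⁻³)(213)/308 = 1.46×10⁻³ mol L⁻¹
Q = [Pb²⁺][F⁻]^2 = 2.14×10⁻⁹
Q = 2.14×10⁻⁹ < Ksp = 5.47×10⁻⁸, so the solution is unsaturated and no precipitate forms.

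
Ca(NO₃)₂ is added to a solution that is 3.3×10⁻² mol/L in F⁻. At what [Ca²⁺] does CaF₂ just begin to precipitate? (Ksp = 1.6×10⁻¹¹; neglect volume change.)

The threshold for precipitation is Q = Ksp.
CaF₂(s) ⇌ Ca²⁺(aq) + 2 F⁻(aq)
Ksp = [Ca²⁺][F⁻]^2 = [Ca²⁺](3.3×10⁻²)^2
[Ca²⁺] = 1.6×10⁻¹¹ / (3.3×10⁻²)^2 = 1.5×10⁻⁸
[Ca²⁺] = 1.5×10⁻⁸ mol/L

1.5×10⁻⁸ M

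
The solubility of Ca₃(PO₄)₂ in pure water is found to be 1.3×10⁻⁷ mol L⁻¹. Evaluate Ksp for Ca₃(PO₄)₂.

Ksp = 4.0×10⁻³³

Ca₃(PO₄)₂(s) ⇌ 3 Ca²⁺(aq) + 2 PO₄³⁻(aq)
Let s be the molar solubility. Then [Ca²⁺] = 3s and [PO₄³⁻] = 2s.
Ksp = [Ca²⁺]^3[PO₄³⁻]^2 = (3s)^3 · (2s)^2 = 108s^5
Ksp = 108 × (1.3×10⁻⁷)^5 = 4.0×10⁻³³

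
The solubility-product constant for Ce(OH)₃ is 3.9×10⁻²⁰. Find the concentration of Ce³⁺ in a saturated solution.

6.2×10⁻⁶ M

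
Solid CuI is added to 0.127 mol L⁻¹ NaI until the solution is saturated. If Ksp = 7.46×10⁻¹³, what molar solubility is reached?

CuI(s) ⇌ Cu⁺(aq) + I⁻(aq)
I⁻ is already present at 0.127 mol L⁻¹. If s mol/L of CuI dissolves, [Cu⁺] = s while [I⁻] ≈ 0.127 mol L⁻¹.
Ksp = [Cu⁺][I⁻] = s(0.127)
s = 7.46×10⁻¹³ / (0.127) = 5.87×10⁻¹²
s = 5.87×10⁻¹² mol L⁻¹

5.87×10⁻¹² M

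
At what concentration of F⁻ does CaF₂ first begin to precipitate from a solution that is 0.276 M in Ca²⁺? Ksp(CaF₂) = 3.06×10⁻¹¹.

1.05×10⁻⁵ M

Precipitation begins when Q = Ksp.
CaF₂(s) ⇌ Ca²⁺(aq) + 2 F⁻(aq)
Ksp = [Ca²⁺][F⁻]^2 = [F⁻]^2(0.276)
[F⁻]^2 = 3.06×10⁻¹¹ / (0.276) = 1.11×10⁻¹⁰
[F⁻] = 1.05×10⁻⁵ M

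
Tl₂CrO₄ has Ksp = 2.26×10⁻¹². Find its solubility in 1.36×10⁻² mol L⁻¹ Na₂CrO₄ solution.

6.45×10⁻⁶ M

Tl₂CrO₄(s) ⇌ 2 Tl⁺(aq) + CrO₄²⁻(aq)
CrO₄²⁻ is already present at 1.36×10⁻² mol L⁻¹. If s mol/L of Tl₂CrO₄ dissolves, [Tl⁺] = 2s while [CrO₄²⁻] ≈ 1.36×10⁻² mol L⁻¹.
Ksp = [Tl⁺]^2[CrO₄²⁻] = (2s)^2(1.36×10⁻²)
(2s)^2 = 2.26×10⁻¹² / (1.36×10⁻²) = 1.66×10⁻¹⁰
s = 6.45×10⁻⁶ mol L⁻¹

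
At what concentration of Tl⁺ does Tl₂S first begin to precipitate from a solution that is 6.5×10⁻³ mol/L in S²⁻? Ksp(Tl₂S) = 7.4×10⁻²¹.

1.1×10⁻⁹ M

A salt starts to precipitate once the ion product Q reaches its Ksp.
Tl₂S(s) ⇌ 2 Tl⁺(aq) + S²⁻(aq)
Ksp = [Tl⁺]^2[S²⁻] = [Tl⁺]^2(6.5×10⁻³)
[Tl⁺]^2 = 7.4×10⁻²¹ / (6.5×10⁻³) = 1.1×10⁻¹⁸
[Tl⁺] = 1.1×10⁻⁹ mol/L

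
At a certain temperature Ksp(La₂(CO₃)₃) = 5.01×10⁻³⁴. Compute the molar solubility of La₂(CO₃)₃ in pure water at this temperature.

8.58×10⁻⁸ M

La₂(CO₃)₃(s) ⇌ 2 La³⁺(aq) + 3 CO₃²⁻(aq)
If s mol/L of La₂(CO₃)₃ dissolves, [La³⁺] = 2s and [CO₃²⁻] = 3s.
Ksp = [La³⁺]^2[CO₃²⁻]^3 = (2s)^2 · (3s)^3 = 108s^5
108s^5 = 5.01×10⁻³⁴  ⇒  s^5 = 4.64×10⁻³⁶
s = 8.58×10⁻⁸ mol L⁻¹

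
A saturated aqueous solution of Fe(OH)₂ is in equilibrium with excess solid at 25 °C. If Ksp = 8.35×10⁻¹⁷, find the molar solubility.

Fe(OH)₂(s) ⇌ Fe²⁺(aq) + 2 OH⁻(aq)
For each mole of Fe(OH)₂ that dissolves per liter, [Fe²⁺] = s and [OH⁻] = 2s; let s denote this solubility.
Ksp = [Fe²⁺][OH⁻]^2 = s · (2s)^2 = 4s^3
4s^3 = 8.35×10⁻¹⁷  ⇒  s^3 = 2.09×10⁻¹⁷
Taking the 3rd root, s = 2.75×10⁻⁶ M.

2.75×10⁻⁶ M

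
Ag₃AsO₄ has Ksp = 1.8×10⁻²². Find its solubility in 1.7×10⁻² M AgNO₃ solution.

Ag₃AsO₄(s) ⇌ 3 Ag⁺(aq) + AsO₄³⁻(aq)
Let s be the solubility of Ag₃AsO₄ here. The common ion gives [Ag⁺] ≈ 1.7×10⁻² M, and [AsO₄³⁻] = s.
Ksp = [Ag⁺]^3[AsO₄³⁻] = (1.7×10⁻²)^3s
s = 1.8×10⁻²² / (1.7×10⁻²)^3 = 3.7×10⁻¹⁷
s = 3.7×10⁻¹⁷ M

3.7×10⁻¹⁷ M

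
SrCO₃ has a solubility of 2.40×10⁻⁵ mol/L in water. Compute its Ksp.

SrCO₃(s) ⇌ Sr²⁺(aq) + CO₃²⁻(aq)
With molar solubility s: [Sr²⁺] = s, [CO₃²⁻] = s.
Ksp = [Sr²⁺][CO₃²⁻] = s · s = s^2
Ksp = (2.40×10⁻⁵)^2 = 5.76×10⁻¹⁰

Ksp = 5.76×10⁻¹⁰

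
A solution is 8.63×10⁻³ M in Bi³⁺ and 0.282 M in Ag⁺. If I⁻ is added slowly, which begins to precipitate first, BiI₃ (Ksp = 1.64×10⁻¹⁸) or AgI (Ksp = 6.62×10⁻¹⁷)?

Each salt precipitates once Q = Ksp for that salt.
For BiI₃: [I⁻] = (Ksp/[Bi³⁺])^(1/3) = 5.75×10⁻⁶ M
For AgI: [I⁻] = (Ksp/[Ag⁺]) = 2.35×10⁻¹⁶ M
The smaller threshold [I⁻] is reached first, so AgI precipitates first.

AgI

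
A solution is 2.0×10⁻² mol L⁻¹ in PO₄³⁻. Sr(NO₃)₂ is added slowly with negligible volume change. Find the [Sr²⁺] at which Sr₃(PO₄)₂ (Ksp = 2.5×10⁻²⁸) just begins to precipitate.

The threshold for precipitation is Q = Ksp.
Sr₃(PO₄)₂(s) ⇌ 3 Sr²⁺(aq) + 2 PO₄³⁻(aq)
Ksp = [Sr²⁺]^3[PO₄³⁻]^2 = [Sr²⁺]^3(2.0×10⁻²)^2
[Sr²⁺]^3 = 2.5×10⁻²⁸ / (2.0×10⁻²)^2 = 6.3×10⁻²⁵
[Sr²⁺] = 8.5×10⁻⁹ mol L⁻¹

8.5×10⁻⁹ M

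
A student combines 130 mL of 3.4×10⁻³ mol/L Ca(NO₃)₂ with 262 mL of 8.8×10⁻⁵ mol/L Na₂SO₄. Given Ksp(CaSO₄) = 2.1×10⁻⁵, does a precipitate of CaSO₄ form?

No

After mixing, V = 130 mL + 262 mL = 392 mL.
[Ca²⁺] = (3.4×10⁻³)(130)/392 = 1.1×10⁻³ mol/L
[SO₄²⁻] = (8.8×10⁻⁵)(262)/392 = 5.9×10⁻⁵ mol/L
Q = [Ca²⁺][SO₄²⁻] = 6.6×10⁻⁸
Since Q (6.6×10⁻⁸) is less than Ksp (2.1×10⁻⁵), no CaSO₄ precipitates.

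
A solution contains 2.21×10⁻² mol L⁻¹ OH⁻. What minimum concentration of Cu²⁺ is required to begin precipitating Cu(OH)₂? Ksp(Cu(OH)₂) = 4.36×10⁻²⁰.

8.93×10⁻¹⁷ M

The threshold for precipitation is Q = Ksp.
Cu(OH)₂(s) ⇌ Cu²⁺(aq) + 2 OH⁻(aq)
Ksp = [Cu²⁺][OH⁻]^2 = [Cu²⁺](2.21×10⁻²)^2
[Cu²⁺] = 4.36×10⁻²⁰ / (2.21×10⁻²)^2 = 8.93×10⁻¹⁷
[Cu²⁺] = 8.93×10⁻¹⁷ mol L⁻¹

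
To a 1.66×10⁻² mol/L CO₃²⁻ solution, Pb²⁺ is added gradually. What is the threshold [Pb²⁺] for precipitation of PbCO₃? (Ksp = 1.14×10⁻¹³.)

6.87×10⁻¹² M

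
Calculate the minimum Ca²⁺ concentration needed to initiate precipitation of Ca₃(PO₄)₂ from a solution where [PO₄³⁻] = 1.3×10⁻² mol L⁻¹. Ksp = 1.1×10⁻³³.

1.9×10⁻¹⁰ M

A salt starts to precipitate once the ion product Q reaches its Ksp.
Ca₃(PO₄)₂(s) ⇌ 3 Ca²⁺(aq) + 2 PO₄³⁻(aq)
Ksp = [Ca²⁺]^3[PO₄³⁻]^2 = [Ca²⁺]^3(1.3×10⁻²)^2
[Ca²⁺]^3 = 1.1×10⁻³³ / (1.3×10⁻²)^2 = 6.5×10⁻³⁰
[Ca²⁺] = 1.9×10⁻¹⁰ mol L⁻¹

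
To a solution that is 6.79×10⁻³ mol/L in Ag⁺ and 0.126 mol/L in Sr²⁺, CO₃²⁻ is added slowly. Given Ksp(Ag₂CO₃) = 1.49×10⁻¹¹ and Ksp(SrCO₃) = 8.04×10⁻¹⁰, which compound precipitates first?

Precipitation begins when Q = Ksp.
For Ag₂CO₃: [CO₃²⁻] = (Ksp/[Ag⁺]^2) = 3.23×10⁻⁷ mol/L
For SrCO₃: [CO₃²⁻] = (Ksp/[Sr²⁺]) = 6.38×10⁻⁹ mol/L
SrCO₃ requires the lower [CO₃²⁻], so it precipitates first.

SrCO₃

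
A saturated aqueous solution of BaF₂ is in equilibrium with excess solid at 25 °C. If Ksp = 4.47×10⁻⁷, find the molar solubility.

4.82×10⁻³ M

BaF₂(s) ⇌ Ba²⁺(aq) + 2 F⁻(aq)
Let s be the molar solubility. Then [Ba²⁺] = s and [F⁻] = 2s.
Ksp = [Ba²⁺][F⁻]^2 = s · (2s)^2 = 4s^3
4s^3 = 4.47×10⁻⁷  ⇒  s^3 = 1.12×10⁻⁷
Taking the 3rd root, s = 4.82×10⁻³ mol L⁻¹.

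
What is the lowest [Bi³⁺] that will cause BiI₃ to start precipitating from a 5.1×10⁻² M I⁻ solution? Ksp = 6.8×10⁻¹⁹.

Precipitation of each salt begins when its ion product equals Ksp.
BiI₃(s) ⇌ Bi³⁺(aq) + 3 I⁻(aq)
Ksp = [Bi³⁺][I⁻]^3 = [Bi³⁺](5.1×10⁻²)^3
[Bi³⁺] = 6.8×10⁻¹⁹ / (5.1×10⁻²)^3 = 5.1×10⁻¹⁵
[Bi³⁺] = 5.1×10⁻¹⁵ M

5.1×10⁻¹⁵ M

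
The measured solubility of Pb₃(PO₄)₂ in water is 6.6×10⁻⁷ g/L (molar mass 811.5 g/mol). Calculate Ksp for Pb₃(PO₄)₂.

Ksp = 3.8×10⁻⁴⁴

Convert to molarity: s = 6.6×10⁻⁷ / 811.5 = 8.133×10⁻¹⁰ mol/L
Pb₃(PO₄)₂(s) ⇌ 3 Pb²⁺(aq) + 2 PO₄³⁻(aq)
If s mol/L of Pb₃(PO₄)₂ dissolves, [Pb²⁺] = 3s and [PO₄³⁻] = 2s.
Ksp = [Pb²⁺]^3[PO₄³⁻]^2 = (3s)^3 · (2s)^2 = 108s^5
Ksp = 108 × (8.133×10⁻¹⁰)^5 = 3.8×10⁻⁴⁴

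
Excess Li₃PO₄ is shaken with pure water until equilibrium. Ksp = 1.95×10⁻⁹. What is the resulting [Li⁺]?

8.75×10⁻³ M

Li₃PO₄(s) ⇌ 3 Li⁺(aq) + PO₄³⁻(aq)
If s mol/L of Li₃PO₄ dissolves, [Li⁺] = 3s and [PO₄³⁻] = s.
Ksp = [Li⁺]^3[PO₄³⁻] = (3s)^3 · s = 27s^4 = 1.95×10⁻⁹
s = 2.92×10⁻³ mol/L
[Li⁺] = 3s = 8.75×10⁻³ mol/L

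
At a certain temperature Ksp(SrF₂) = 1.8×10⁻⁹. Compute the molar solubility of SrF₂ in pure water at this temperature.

7.7×10⁻⁴ M

SrF₂(s) ⇌ Sr²⁺(aq) + 2 F⁻(aq)
With molar solubility s: [Sr²⁺] = s, [F⁻] = 2s.
Ksp = [Sr²⁺][F⁻]^2 = s · (2s)^2 = 4s^3
4s^3 = 1.8×10⁻⁹  ⇒  s^3 = 4.5×10⁻¹⁰
s = (4.5×10⁻¹⁰)^(1/3) = 7.7×10⁻⁴ mol/L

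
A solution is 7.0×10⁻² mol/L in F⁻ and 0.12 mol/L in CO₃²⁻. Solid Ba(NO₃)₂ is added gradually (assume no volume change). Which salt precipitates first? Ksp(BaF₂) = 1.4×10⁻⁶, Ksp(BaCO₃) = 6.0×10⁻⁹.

BaCO₃

The threshold for precipitation is Q = Ksp.
For BaF₂: [Ba²⁺] = (Ksp/[F⁻]^2) = 2.9×10⁻⁴ mol/L
For BaCO₃: [Ba²⁺] = (Ksp/[CO₃²⁻]) = 5.0×10⁻⁸ mol/L
Since BaCO₃ needs less Ba²⁺ to reach saturation, it precipitates first.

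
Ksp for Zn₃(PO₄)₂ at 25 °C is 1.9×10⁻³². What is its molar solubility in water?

1.8×10⁻⁷ M

Zn₃(PO₄)₂(s) ⇌ 3 Zn²⁺(aq) + 2 PO₄³⁻(aq)
With molar solubility s: [Zn²⁺] = 3s, [PO₄³⁻] = 2s.
Ksp = [Zn²⁺]^3[PO₄³⁻]^2 = (3s)^3 · (2s)^2 = 108s^5
108s^5 = 1.9×10⁻³²  ⇒  s^5 = 1.8×10⁻³⁴
s = (1.8×10⁻³⁴)^(1/5) = 1.8×10⁻⁷ mol/L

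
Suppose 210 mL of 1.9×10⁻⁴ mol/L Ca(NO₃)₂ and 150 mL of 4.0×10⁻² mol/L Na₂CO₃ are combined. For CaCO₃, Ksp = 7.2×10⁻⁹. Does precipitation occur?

After mixing, V = 210 mL + 150 mL = 360 mL.
[Ca²⁺] = (1.9×10⁻⁴)(210)/360 = 1.1×10⁻⁴ mol/L
[CO₃²⁻] = (4.0×10⁻²)(150)/360 = 1.7×10⁻² mol/L
Q = [Ca²⁺][CO₃²⁻] = 1.8×10⁻⁶
Since Q (1.8×10⁻⁶) exceeds Ksp (7.2×10⁻⁹), CaCO₃ will precipitate.

Yes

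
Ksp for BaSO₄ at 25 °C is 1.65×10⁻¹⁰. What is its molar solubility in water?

1.28×10⁻⁵ M

BaSO₄(s) ⇌ Ba²⁺(aq) + SO₄²⁻(aq)
With molar solubility s: [Ba²⁺] = s, [SO₄²⁻] = s.
Ksp = [Ba²⁺][SO₄²⁻] = s · s = s^2
s^2 = 1.65×10⁻¹⁰
Taking the 2nd root, s = 1.28×10⁻⁵ mol L⁻¹.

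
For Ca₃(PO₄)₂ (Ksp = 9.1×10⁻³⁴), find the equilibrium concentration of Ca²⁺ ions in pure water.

2.9×10⁻⁷ M

Ca₃(PO₄)₂(s) ⇌ 3 Ca²⁺(aq) + 2 PO₄³⁻(aq)
If s mol/L of Ca₃(PO₄)₂ dissolves, [Ca²⁺] = 3s and [PO₄³⁻] = 2s.
Ksp = [Ca²⁺]^3[PO₄³⁻]^2 = (3s)^3 · (2s)^2 = 108s^5 = 9.1×10⁻³⁴
s = 9.7×10⁻⁸ M
[Ca²⁺] = 3s = 2.9×10⁻⁷ M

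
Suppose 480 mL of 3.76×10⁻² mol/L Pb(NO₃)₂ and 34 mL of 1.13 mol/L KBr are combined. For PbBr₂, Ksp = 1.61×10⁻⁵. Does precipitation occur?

Yes

Total volume after mixing = 480 + 34 = 514 mL.
[Pb²⁺] = (3.76×10⁻²)(480)/514 = 3.51×10⁻² mol/L
[Br⁻] = (1.13)(34)/514 = 7.47×10⁻² mol/L
Q = [Pb²⁺][Br⁻]^2 = 1.96×10⁻⁴
Because Q > Ksp (1.96×10⁻⁴ vs 1.61×10⁻⁵), a precipitate of PbBr₂ forms.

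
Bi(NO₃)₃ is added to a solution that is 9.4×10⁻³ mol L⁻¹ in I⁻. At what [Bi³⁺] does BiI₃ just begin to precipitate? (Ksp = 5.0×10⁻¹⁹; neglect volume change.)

6.0×10⁻¹³ M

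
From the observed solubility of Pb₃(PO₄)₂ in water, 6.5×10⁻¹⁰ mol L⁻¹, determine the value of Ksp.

Ksp = 1.3×10⁻⁴⁴

Pb₃(PO₄)₂(s) ⇌ 3 Pb²⁺(aq) + 2 PO₄³⁻(aq)
For each mole of Pb₃(PO₄)₂ that dissolves per liter, [Pb²⁺] = 3s and [PO₄³⁻] = 2s; let s denote this solubility.
Ksp = [Pb²⁺]^3[PO₄³⁻]^2 = (3s)^3 · (2s)^2 = 108s^5
Ksp = 108 × (6.5×10⁻¹⁰)^5 = 1.3×10⁻⁴⁴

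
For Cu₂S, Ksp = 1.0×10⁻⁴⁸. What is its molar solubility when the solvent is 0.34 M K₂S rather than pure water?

8.6×10⁻²⁵ M

Cu₂S(s) ⇌ 2 Cu⁺(aq) + S²⁻(aq)
Let s be the solubility of Cu₂S here. The common ion gives [S²⁻] ≈ 0.34 M, and [Cu⁺] = 2s.
Ksp = [Cu⁺]^2[S²⁻] = (2s)^2(0.34)
(2s)^2 = 1.0×10⁻⁴⁸ / (0.34) = 2.9×10⁻⁴⁸
s = 8.6×10⁻²⁵ M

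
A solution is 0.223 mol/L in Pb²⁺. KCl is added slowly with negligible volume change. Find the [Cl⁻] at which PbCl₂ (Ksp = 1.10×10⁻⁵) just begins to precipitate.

The threshold for precipitation is Q = Ksp.
PbCl₂(s) ⇌ Pb²⁺(aq) + 2 Cl⁻(aq)
Ksp = [Pb²⁺][Cl⁻]^2 = [Cl⁻]^2(0.223)
[Cl⁻]^2 = 1.10×10⁻⁵ / (0.223) = 4.93×10⁻⁵
[Cl⁻] = 7.02×10⁻³ mol/L

7.02×10⁻³ M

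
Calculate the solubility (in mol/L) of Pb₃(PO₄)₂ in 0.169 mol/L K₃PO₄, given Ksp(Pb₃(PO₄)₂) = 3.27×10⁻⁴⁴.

3.49×10⁻¹⁵ M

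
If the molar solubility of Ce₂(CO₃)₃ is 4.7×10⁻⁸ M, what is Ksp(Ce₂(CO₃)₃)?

Ksp = 2.5×10⁻³⁵

Ce₂(CO₃)₃(s) ⇌ 2 Ce³⁺(aq) + 3 CO₃²⁻(aq)
Let s be the molar solubility. Then [Ce³⁺] = 2s and [CO₃²⁻] = 3s.
Ksp = [Ce³⁺]^2[CO₃²⁻]^3 = (2s)^2 · (3s)^3 = 108s^5
Ksp = 108 × (4.7×10⁻⁸)^5 = 2.5×10⁻³⁵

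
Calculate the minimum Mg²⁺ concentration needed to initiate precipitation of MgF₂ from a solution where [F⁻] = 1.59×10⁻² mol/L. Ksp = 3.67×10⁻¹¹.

1.45×10⁻⁷ M

Precipitation of each salt begins when its ion product equals Ksp.
MgF₂(s) ⇌ Mg²⁺(aq) + 2 F⁻(aq)
Ksp = [Mg²⁺][F⁻]^2 = [Mg²⁺](1.59×10⁻²)^2
[Mg²⁺] = 3.67×10⁻¹¹ / (1.59×10⁻²)^2 = 1.45×10⁻⁷
[Mg²⁺] = 1.45×10⁻⁷ mol/L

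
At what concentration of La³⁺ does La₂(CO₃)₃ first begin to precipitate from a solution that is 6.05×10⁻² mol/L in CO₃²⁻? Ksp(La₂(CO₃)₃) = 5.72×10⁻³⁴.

1.61×10⁻¹⁵ M

Precipitation of each salt begins when its ion product equals Ksp.
La₂(CO₃)₃(s) ⇌ 2 La³⁺(aq) + 3 CO₃²⁻(aq)
Ksp = [La³⁺]^2[CO₃²⁻]^3 = [La³⁺]^2(6.05×10⁻²)^3
[La³⁺]^2 = 5.72×10⁻³⁴ / (6.05×10⁻²)^3 = 2.58×10⁻³⁰
[La³⁺] = 1.61×10⁻¹⁵ mol/L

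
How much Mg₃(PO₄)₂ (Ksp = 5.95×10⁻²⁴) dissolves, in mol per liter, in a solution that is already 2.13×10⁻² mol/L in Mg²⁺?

3.92×10⁻¹⁰ M

Mg₃(PO₄)₂(s) ⇌ 3 Mg²⁺(aq) + 2 PO₄³⁻(aq)
Mg²⁺ is already present at 2.13×10⁻² mol/L. If s mol/L of Mg₃(PO₄)₂ dissolves, [PO₄³⁻] = 2s while [Mg²⁺] ≈ 2.13×10⁻² mol/L.
Ksp = [Mg²⁺]^3[PO₄³⁻]^2 = (2.13×10⁻²)^3(2s)^2
(2s)^2 = 5.95×10⁻²⁴ / (2.13×10⁻²)^3 = 6.16×10⁻¹⁹
s = 3.92×10⁻¹⁰ mol/L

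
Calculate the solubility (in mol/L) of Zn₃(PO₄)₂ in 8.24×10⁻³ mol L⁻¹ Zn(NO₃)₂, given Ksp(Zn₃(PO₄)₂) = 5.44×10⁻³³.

4.93×10⁻¹⁴ M

Zn₃(PO₄)₂(s) ⇌ 3 Zn²⁺(aq) + 2 PO₄³⁻(aq)
Let s be the solubility of Zn₃(PO₄)₂ here. The common ion gives [Zn²⁺] ≈ 8.24×10⁻³ mol L⁻¹, and [PO₄³⁻] = 2s.
Ksp = [Zn²⁺]^3[PO₄³⁻]^2 = (8.24×10⁻³)^3(2s)^2
(2s)^2 = 5.44×10⁻³³ / (8.24×10⁻³)^3 = 9.72×10⁻²⁷
s = 4.93×10⁻¹⁴ mol L⁻¹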